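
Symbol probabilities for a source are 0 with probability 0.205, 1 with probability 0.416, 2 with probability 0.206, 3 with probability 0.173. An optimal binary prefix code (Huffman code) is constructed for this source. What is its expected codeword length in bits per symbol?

Repeatedly combine the two least-probable nodes; the expected code length is the sum of the merged weights.
merge 173/1000 + 41/200 → 189/500
merge 103/500 + 189/500 → 73/125
merge 52/125 + 73/125 → 1
L = 189/500 + 73/125 + 1 = 981/500 = 1.962 bits/symbol.

1.962 bits/symbol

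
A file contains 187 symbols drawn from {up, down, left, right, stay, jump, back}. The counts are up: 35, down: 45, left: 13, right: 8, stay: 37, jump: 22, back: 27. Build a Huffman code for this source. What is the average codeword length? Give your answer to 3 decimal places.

Probabilities are the counts divided by 187.
Repeatedly combine the two least-probable nodes; the expected code length is the sum of the merged weights.
merge 8/187 + 13/187 → 21/187
merge 21/187 + 2/17 → 43/187
merge 27/187 + 35/187 → 62/187
merge 37/187 + 43/187 → 80/187
merge 45/187 + 62/187 → 107/187
merge 80/187 + 107/187 → 1
L = 21/187 + 43/187 + 62/187 + 80/187 + 107/187 + 1 = 500/187 ≈ 2.674 bits/symbol.

2.674 bits/symbol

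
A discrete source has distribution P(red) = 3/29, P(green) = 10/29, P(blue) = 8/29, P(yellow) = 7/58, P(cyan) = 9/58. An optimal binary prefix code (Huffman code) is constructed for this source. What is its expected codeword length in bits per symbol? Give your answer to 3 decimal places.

2.224 bits/symbol

Repeatedly combine the two least-probable nodes; the expected code length is the sum of the merged weights.
merge 3/29 + 7/58 → 13/58
merge 9/58 + 13/58 → 11/29
merge 8/29 + 10/29 → 18/29
merge 11/29 + 18/29 → 1
L = 13/58 + 11/29 + 18/29 + 1 = 129/58 ≈ 2.224 bits/symbol.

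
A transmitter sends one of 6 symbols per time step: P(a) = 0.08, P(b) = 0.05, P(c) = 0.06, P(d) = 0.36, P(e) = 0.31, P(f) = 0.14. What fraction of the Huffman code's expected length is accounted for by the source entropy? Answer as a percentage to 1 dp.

Entropy H = −Σ p log₂ p ≈ 2.2027 bits.
Huffman merges: 1/20+3/50→11/100; 2/25+11/100→19/100; 7/50+19/100→33/100; 31/100+33/100→16/25; 9/25+16/25→1. L = 227/100 ≈ 2.2700.
Efficiency = H/L = 2.2027/2.2700 = 97.0%.

97.0%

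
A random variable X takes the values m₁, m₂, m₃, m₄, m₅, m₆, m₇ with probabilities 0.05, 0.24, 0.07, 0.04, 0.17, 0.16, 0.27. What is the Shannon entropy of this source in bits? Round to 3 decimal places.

2.532 bits

H = −Σ pᵢ log₂ pᵢ.
−0.05·log₂(0.05) = 0.2161
−0.24·log₂(0.24) = 0.4941
−0.07·log₂(0.07) = 0.2686
−0.04·log₂(0.04) = 0.1858
−0.17·log₂(0.17) = 0.4346
−0.16·log₂(0.16) = 0.4230
−0.27·log₂(0.27) = 0.5100
Sum ≈ 2.5322 → 2.532 bits.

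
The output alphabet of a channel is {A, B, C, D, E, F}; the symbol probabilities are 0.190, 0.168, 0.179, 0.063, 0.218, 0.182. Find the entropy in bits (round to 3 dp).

2.510 bits

H = −Σ pᵢ log₂ pᵢ.
−0.190·log₂(0.190) = 0.4552
−0.168·log₂(0.168) = 0.4323
−0.179·log₂(0.179) = 0.4443
−0.063·log₂(0.063) = 0.2513
−0.218·log₂(0.218) = 0.4791
−0.182·log₂(0.182) = 0.4474
Sum ≈ 2.5095 → 2.510 bits.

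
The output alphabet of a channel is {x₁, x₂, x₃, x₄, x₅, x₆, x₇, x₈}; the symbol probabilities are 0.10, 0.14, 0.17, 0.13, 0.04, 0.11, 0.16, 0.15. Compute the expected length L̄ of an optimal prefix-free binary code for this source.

Repeatedly combine the two least-probable nodes; the expected code length is the sum of the merged weights.
merge 1/25 + 1/10 → 7/50
merge 11/100 + 13/100 → 6/25
merge 7/50 + 7/50 → 7/25
merge 3/20 + 4/25 → 31/100
merge 17/100 + 6/25 → 41/100
merge 7/25 + 31/100 → 59/100
merge 41/100 + 59/100 → 1
L = 7/50 + 6/25 + 7/25 + 31/100 + 41/100 + 59/100 + 1 = 297/100 = 2.97 bits/symbol.

2.97 bits/symbol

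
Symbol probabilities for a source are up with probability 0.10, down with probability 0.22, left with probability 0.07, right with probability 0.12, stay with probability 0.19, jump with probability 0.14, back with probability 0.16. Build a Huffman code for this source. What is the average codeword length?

2.76 bits/symbol

Repeatedly combine the two least-probable nodes; the expected code length is the sum of the merged weights.
merge 7/100 + 1/10 → 17/100
merge 3/25 + 7/50 → 13/50
merge 4/25 + 17/100 → 33/100
merge 19/100 + 11/50 → 41/100
merge 13/50 + 33/100 → 59/100
merge 41/100 + 59/100 → 1
L = 17/100 + 13/50 + 33/100 + 41/100 + 59/100 + 1 = 69/25 = 2.76 bits/symbol.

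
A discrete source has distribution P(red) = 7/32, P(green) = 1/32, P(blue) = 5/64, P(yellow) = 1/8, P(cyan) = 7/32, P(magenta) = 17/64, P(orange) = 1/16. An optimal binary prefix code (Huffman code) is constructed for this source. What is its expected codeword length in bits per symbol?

Repeatedly combine the two least-probable nodes; the expected code length is the sum of the merged weights.
merge 1/32 + 1/16 → 3/32
merge 5/64 + 3/32 → 11/64
merge 1/8 + 11/64 → 19/64
merge 7/32 + 7/32 → 7/16
merge 17/64 + 19/64 → 9/16
merge 7/16 + 9/16 → 1
L = 3/32 + 11/64 + 19/64 + 7/16 + 9/16 + 1 = 41/16 = 2.5625 bits/symbol.

2.5625 bits/symbol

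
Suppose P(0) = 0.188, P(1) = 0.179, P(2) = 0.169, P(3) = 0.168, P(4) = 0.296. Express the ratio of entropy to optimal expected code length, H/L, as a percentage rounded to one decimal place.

97.7%

Entropy H = −Σ p log₂ p ≈ 2.2833 bits.
Huffman merges: 21/125+169/1000→337/1000; 179/1000+47/250→367/1000; 37/125+337/1000→633/1000; 367/1000+633/1000→1. L = 2337/1000 ≈ 2.3370.
Efficiency = H/L = 2.2833/2.3370 = 97.7%.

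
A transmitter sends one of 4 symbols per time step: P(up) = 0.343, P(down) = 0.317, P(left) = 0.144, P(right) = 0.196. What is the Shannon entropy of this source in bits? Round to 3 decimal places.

H = −Σ pᵢ log₂ pᵢ.
−0.343·log₂(0.343) = 0.5295
−0.317·log₂(0.317) = 0.5254
−0.144·log₂(0.144) = 0.4026
−0.196·log₂(0.196) = 0.4608
Sum ≈ 1.9183 → 1.918 bits.

1.918 bits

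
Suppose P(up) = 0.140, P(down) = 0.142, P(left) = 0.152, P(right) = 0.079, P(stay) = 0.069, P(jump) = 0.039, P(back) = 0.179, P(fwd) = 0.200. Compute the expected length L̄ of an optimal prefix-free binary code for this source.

2.908 bits/symbol

Repeatedly combine the two least-probable nodes; the expected code length is the sum of the merged weights.
merge 39/1000 + 69/1000 → 27/250
merge 79/1000 + 27/250 → 187/1000
merge 7/50 + 71/500 → 141/500
merge 19/125 + 179/1000 → 331/1000
merge 187/1000 + 1/5 → 387/1000
merge 141/500 + 331/1000 → 613/1000
merge 387/1000 + 613/1000 → 1
L = 27/250 + 187/1000 + 141/500 + 331/1000 + 387/1000 + 613/1000 + 1 = 727/250 = 2.908 bits/symbol.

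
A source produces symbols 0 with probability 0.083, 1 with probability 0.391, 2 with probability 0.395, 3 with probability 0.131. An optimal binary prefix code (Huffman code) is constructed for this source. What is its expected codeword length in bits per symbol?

1.819 bits/symbol

Repeatedly combine the two least-probable nodes; the expected code length is the sum of the merged weights.
merge 83/1000 + 131/1000 → 107/500
merge 107/500 + 391/1000 → 121/200
merge 79/200 + 121/200 → 1
L = 107/500 + 121/200 + 1 = 1819/1000 = 1.819 bits/symbol.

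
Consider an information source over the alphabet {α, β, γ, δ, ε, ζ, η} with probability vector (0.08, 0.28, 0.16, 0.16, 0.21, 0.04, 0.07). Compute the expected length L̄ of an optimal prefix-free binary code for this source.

2.62 bits/symbol

Repeatedly combine the two least-probable nodes; the expected code length is the sum of the merged weights.
merge 1/25 + 7/100 → 11/100
merge 2/25 + 11/100 → 19/100
merge 4/25 + 4/25 → 8/25
merge 19/100 + 21/100 → 2/5
merge 7/25 + 8/25 → 3/5
merge 2/5 + 3/5 → 1
L = 11/100 + 19/100 + 8/25 + 2/5 + 3/5 + 1 = 131/50 = 2.62 bits/symbol.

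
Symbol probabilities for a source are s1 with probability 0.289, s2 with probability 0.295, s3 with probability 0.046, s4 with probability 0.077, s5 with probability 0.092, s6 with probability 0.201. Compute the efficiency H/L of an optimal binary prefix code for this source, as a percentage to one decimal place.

Entropy H = −Σ p log₂ p ≈ 2.3082 bits.
Huffman merges: 23/500+77/1000→123/1000; 23/250+123/1000→43/200; 201/1000+43/200→52/125; 289/1000+59/200→73/125; 52/125+73/125→1. L = 1169/500 ≈ 2.3380.
Efficiency = H/L = 2.3082/2.3380 = 98.7%.

98.7%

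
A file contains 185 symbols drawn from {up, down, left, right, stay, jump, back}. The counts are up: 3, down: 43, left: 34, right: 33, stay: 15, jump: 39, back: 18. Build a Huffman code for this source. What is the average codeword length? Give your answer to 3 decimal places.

2.654 bits/symbol

Probabilities are the counts divided by 185.
Repeatedly combine the two least-probable nodes; the expected code length is the sum of the merged weights.
merge 3/185 + 3/37 → 18/185
merge 18/185 + 18/185 → 36/185
merge 33/185 + 34/185 → 67/185
merge 36/185 + 39/185 → 15/37
merge 43/185 + 67/185 → 22/37
merge 15/37 + 22/37 → 1
L = 18/185 + 36/185 + 67/185 + 15/37 + 22/37 + 1 = 491/185 ≈ 2.654 bits/symbol.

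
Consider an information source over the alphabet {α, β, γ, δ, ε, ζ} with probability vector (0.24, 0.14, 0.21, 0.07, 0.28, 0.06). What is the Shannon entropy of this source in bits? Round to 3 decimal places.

2.390 bits

H = −Σ pᵢ log₂ pᵢ.
−0.24·log₂(0.24) = 0.4941
−0.14·log₂(0.14) = 0.3971
−0.21·log₂(0.21) = 0.4728
−0.07·log₂(0.07) = 0.2686
−0.28·log₂(0.28) = 0.5142
−0.06·log₂(0.06) = 0.2435
Sum ≈ 2.3904 → 2.390 bits.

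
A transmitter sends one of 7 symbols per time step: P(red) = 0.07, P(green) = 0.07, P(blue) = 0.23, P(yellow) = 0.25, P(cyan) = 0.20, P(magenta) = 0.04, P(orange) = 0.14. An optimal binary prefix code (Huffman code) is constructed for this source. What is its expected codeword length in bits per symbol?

Repeatedly combine the two least-probable nodes; the expected code length is the sum of the merged weights.
merge 1/25 + 7/100 → 11/100
merge 7/100 + 11/100 → 9/50
merge 7/50 + 9/50 → 8/25
merge 1/5 + 23/100 → 43/100
merge 1/4 + 8/25 → 57/100
merge 43/100 + 57/100 → 1
L = 11/100 + 9/50 + 8/25 + 43/100 + 57/100 + 1 = 261/100 = 2.61 bits/symbol.

2.61 bits/symbol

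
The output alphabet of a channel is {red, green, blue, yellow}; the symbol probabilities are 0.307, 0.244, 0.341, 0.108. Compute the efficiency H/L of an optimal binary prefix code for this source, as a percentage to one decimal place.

94.8%

Entropy H = −Σ p log₂ p ≈ 1.8956 bits.
Huffman merges: 27/250+61/250→44/125; 307/1000+341/1000→81/125; 44/125+81/125→1. L = 2 ≈ 2.0000.
Efficiency = H/L = 1.8956/2.0000 = 94.8%.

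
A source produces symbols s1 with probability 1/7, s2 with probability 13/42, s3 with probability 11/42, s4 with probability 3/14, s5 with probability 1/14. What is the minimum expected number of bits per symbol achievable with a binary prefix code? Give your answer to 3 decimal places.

Repeatedly combine the two least-probable nodes; the expected code length is the sum of the merged weights.
merge 1/14 + 1/7 → 3/14
merge 3/14 + 3/14 → 3/7
merge 11/42 + 13/42 → 4/7
merge 3/7 + 4/7 → 1
L = 3/14 + 3/7 + 4/7 + 1 = 31/14 ≈ 2.214 bits/symbol.

2.214 bits/symbol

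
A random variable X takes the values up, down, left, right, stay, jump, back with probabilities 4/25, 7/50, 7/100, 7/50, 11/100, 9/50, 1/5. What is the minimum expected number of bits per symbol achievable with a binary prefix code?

Repeatedly combine the two least-probable nodes; the expected code length is the sum of the merged weights.
merge 7/100 + 11/100 → 9/50
merge 7/50 + 7/50 → 7/25
merge 4/25 + 9/50 → 17/50
merge 9/50 + 1/5 → 19/50
merge 7/25 + 17/50 → 31/50
merge 19/50 + 31/50 → 1
L = 9/50 + 7/25 + 17/50 + 19/50 + 31/50 + 1 = 14/5 = 2.8 bits/symbol.

2.8 bits/symbol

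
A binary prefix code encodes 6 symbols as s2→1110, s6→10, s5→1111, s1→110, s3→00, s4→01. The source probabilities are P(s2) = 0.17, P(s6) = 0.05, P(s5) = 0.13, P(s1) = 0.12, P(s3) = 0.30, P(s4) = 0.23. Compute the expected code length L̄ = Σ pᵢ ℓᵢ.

2.72 bits/symbol

L̄ = Σ pᵢ·ℓᵢ = 0.17·4 + 0.05·2 + 0.13·4 + 0.12·3 + 0.30·2 + 0.23·2 = 2.72 bits/symbol.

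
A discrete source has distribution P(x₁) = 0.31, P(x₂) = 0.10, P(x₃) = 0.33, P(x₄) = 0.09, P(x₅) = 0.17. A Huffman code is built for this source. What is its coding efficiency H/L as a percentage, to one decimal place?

97.3%

Entropy H = −Σ p log₂ p ≈ 2.1311 bits.
Huffman merges: 9/100+1/10→19/100; 17/100+19/100→9/25; 31/100+33/100→16/25; 9/25+16/25→1. L = 219/100 ≈ 2.1900.
Efficiency = H/L = 2.1311/2.1900 = 97.3%.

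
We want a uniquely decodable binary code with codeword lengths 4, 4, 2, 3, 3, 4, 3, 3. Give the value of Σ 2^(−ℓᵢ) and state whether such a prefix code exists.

With common denominator 2^4 = 16: Σ 2^(−ℓᵢ) = 1/16 + 1/16 + 4/16 + 2/16 + 2/16 + 1/16 + 2/16 + 2/16 = 15/16 = 0.9375.
Kraft's inequality requires Σ ≤ 1; here Σ = 0.9375 ≤ 1, so such a prefix code exists.

0.9375; yes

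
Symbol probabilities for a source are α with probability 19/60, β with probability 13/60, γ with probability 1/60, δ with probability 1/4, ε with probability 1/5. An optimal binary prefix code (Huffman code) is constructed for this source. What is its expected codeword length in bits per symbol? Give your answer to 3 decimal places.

2.217 bits/symbol

Repeatedly combine the two least-probable nodes; the expected code length is the sum of the merged weights.
merge 1/60 + 1/5 → 13/60
merge 13/60 + 13/60 → 13/30
merge 1/4 + 19/60 → 17/30
merge 13/30 + 17/30 → 1
L = 13/60 + 13/30 + 17/30 + 1 = 133/60 ≈ 2.217 bits/symbol.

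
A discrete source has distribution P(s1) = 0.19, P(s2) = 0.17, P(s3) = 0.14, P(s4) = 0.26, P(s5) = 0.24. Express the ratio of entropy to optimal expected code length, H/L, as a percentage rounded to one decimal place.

Entropy H = −Σ p log₂ p ≈ 2.2863 bits.
Huffman merges: 7/50+17/100→31/100; 19/100+6/25→43/100; 13/50+31/100→57/100; 43/100+57/100→1. L = 231/100 ≈ 2.3100.
Efficiency = H/L = 2.2863/2.3100 = 99.0%.

99.0%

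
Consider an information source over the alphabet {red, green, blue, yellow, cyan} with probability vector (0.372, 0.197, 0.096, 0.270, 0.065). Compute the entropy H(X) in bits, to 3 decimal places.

H = −Σ pᵢ log₂ pᵢ.
−0.372·log₂(0.372) = 0.5307
−0.197·log₂(0.197) = 0.4617
−0.096·log₂(0.096) = 0.3246
−0.270·log₂(0.270) = 0.5100
−0.065·log₂(0.065) = 0.2563
Sum ≈ 2.0833 → 2.083 bits.

2.083 bits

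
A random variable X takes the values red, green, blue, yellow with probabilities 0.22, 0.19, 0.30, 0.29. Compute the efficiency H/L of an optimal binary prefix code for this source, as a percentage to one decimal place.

98.7%

Entropy H = −Σ p log₂ p ≈ 1.9748 bits.
Huffman merges: 19/100+11/50→41/100; 29/100+3/10→59/100; 41/100+59/100→1. L = 2 ≈ 2.0000.
Efficiency = H/L = 1.9748/2.0000 = 98.7%.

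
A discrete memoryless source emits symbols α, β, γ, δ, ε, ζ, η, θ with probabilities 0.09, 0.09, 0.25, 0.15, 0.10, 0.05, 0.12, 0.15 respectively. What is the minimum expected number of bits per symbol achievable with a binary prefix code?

2.89 bits/symbol

Repeatedly combine the two least-probable nodes; the expected code length is the sum of the merged weights.
merge 1/20 + 9/100 → 7/50
merge 9/100 + 1/10 → 19/100
merge 3/25 + 7/50 → 13/50
merge 3/20 + 3/20 → 3/10
merge 19/100 + 1/4 → 11/25
merge 13/50 + 3/10 → 14/25
merge 11/25 + 14/25 → 1
L = 7/50 + 19/100 + 13/50 + 3/10 + 11/25 + 14/25 + 1 = 289/100 = 2.89 bits/symbol.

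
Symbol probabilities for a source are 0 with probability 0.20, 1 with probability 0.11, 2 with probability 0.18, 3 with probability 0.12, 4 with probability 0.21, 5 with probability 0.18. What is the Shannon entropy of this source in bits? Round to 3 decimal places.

H = −Σ pᵢ log₂ pᵢ.
−0.20·log₂(0.20) = 0.4644
−0.11·log₂(0.11) = 0.3503
−0.18·log₂(0.18) = 0.4453
−0.12·log₂(0.12) = 0.3671
−0.21·log₂(0.21) = 0.4728
−0.18·log₂(0.18) = 0.4453
Sum ≈ 2.5452 → 2.545 bits.

2.545 bits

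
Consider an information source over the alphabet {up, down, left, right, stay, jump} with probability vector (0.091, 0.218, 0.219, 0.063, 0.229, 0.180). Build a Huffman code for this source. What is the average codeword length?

Repeatedly combine the two least-probable nodes; the expected code length is the sum of the merged weights.
merge 63/1000 + 91/1000 → 77/500
merge 77/500 + 9/50 → 167/500
merge 109/500 + 219/1000 → 437/1000
merge 229/1000 + 167/500 → 563/1000
merge 437/1000 + 563/1000 → 1
L = 77/500 + 167/500 + 437/1000 + 563/1000 + 1 = 311/125 = 2.488 bits/symbol.

2.488 bits/symbol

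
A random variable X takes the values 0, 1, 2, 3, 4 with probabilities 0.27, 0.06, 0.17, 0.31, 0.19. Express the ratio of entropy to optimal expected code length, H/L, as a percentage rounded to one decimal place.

97.2%

Entropy H = −Σ p log₂ p ≈ 2.1672 bits.
Huffman merges: 3/50+17/100→23/100; 19/100+23/100→21/50; 27/100+31/100→29/50; 21/50+29/50→1. L = 223/100 ≈ 2.2300.
Efficiency = H/L = 2.1672/2.2300 = 97.2%.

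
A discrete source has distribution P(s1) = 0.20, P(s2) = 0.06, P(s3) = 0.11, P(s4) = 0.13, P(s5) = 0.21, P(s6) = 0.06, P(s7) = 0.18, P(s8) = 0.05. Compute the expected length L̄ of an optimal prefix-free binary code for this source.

Repeatedly combine the two least-probable nodes; the expected code length is the sum of the merged weights.
merge 1/20 + 3/50 → 11/100
merge 3/50 + 11/100 → 17/100
merge 11/100 + 13/100 → 6/25
merge 17/100 + 9/50 → 7/20
merge 1/5 + 21/100 → 41/100
merge 6/25 + 7/20 → 59/100
merge 41/100 + 59/100 → 1
L = 11/100 + 17/100 + 6/25 + 7/20 + 41/100 + 59/100 + 1 = 287/100 = 2.87 bits/symbol.

2.87 bits/symbol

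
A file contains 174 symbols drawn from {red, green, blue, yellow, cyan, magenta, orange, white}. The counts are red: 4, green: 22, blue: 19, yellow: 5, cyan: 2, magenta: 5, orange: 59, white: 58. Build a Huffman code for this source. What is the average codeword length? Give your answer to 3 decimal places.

2.374 bits/symbol

Probabilities are the counts divided by 174.
Repeatedly combine the two least-probable nodes; the expected code length is the sum of the merged weights.
merge 1/87 + 2/87 → 1/29
merge 5/174 + 5/174 → 5/87
merge 1/29 + 5/87 → 8/87
merge 8/87 + 19/174 → 35/174
merge 11/87 + 35/174 → 19/58
merge 19/58 + 1/3 → 115/174
merge 59/174 + 115/174 → 1
L = 1/29 + 5/87 + 8/87 + 35/174 + 19/58 + 115/174 + 1 = 413/174 ≈ 2.374 bits/symbol.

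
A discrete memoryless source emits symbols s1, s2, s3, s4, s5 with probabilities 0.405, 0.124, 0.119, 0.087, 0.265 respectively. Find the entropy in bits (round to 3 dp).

H = −Σ pᵢ log₂ pᵢ.
−0.405·log₂(0.405) = 0.5281
−0.124·log₂(0.124) = 0.3734
−0.119·log₂(0.119) = 0.3654
−0.087·log₂(0.087) = 0.3065
−0.265·log₂(0.265) = 0.5077
Sum ≈ 2.0812 → 2.081 bits.

2.081 bits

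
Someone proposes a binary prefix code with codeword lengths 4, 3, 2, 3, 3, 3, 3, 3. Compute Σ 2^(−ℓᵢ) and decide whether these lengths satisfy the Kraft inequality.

1.0625; no

With common denominator 2^4 = 16: Σ 2^(−ℓᵢ) = 1/16 + 2/16 + 4/16 + 2/16 + 2/16 + 2/16 + 2/16 + 2/16 = 17/16 = 1.0625.
Kraft's inequality requires Σ ≤ 1; here Σ = 1.0625 > 1, so no such prefix code exists.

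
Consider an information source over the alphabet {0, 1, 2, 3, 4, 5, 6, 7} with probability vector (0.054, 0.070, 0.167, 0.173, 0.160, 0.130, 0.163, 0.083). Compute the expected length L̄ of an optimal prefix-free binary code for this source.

Repeatedly combine the two least-probable nodes; the expected code length is the sum of the merged weights.
merge 27/500 + 7/100 → 31/250
merge 83/1000 + 31/250 → 207/1000
merge 13/100 + 4/25 → 29/100
merge 163/1000 + 167/1000 → 33/100
merge 173/1000 + 207/1000 → 19/50
merge 29/100 + 33/100 → 31/50
merge 19/50 + 31/50 → 1
L = 31/250 + 207/1000 + 29/100 + 33/100 + 19/50 + 31/50 + 1 = 2951/1000 = 2.951 bits/symbol.

2.951 bits/symbol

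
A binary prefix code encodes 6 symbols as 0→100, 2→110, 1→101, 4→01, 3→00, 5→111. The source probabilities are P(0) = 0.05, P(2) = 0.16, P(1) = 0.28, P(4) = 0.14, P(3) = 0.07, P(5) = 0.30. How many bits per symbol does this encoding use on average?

2.79 bits/symbol

L̄ = Σ pᵢ·ℓᵢ = 0.05·3 + 0.16·3 + 0.28·3 + 0.14·2 + 0.07·2 + 0.30·3 = 2.79 bits/symbol.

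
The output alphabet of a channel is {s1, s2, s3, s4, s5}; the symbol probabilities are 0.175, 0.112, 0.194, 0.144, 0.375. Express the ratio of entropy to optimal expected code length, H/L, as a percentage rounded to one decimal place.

Entropy H = −Σ p log₂ p ≈ 2.1860 bits.
Huffman merges: 14/125+18/125→32/125; 7/40+97/500→369/1000; 32/125+369/1000→5/8; 3/8+5/8→1. L = 9/4 ≈ 2.2500.
Efficiency = H/L = 2.1860/2.2500 = 97.2%.

97.2%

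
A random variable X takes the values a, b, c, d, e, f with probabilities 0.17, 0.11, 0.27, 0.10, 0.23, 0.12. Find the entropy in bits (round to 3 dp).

H = −Σ pᵢ log₂ pᵢ.
−0.17·log₂(0.17) = 0.4346
−0.11·log₂(0.11) = 0.3503
−0.27·log₂(0.27) = 0.5100
−0.10·log₂(0.10) = 0.3322
−0.23·log₂(0.23) = 0.4877
−0.12·log₂(0.12) = 0.3671
Sum ≈ 2.4818 → 2.482 bits.

2.482 bits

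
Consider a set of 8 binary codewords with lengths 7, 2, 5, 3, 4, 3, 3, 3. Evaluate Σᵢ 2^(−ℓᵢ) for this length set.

0.8515625

With common denominator 2^7 = 128: Σ 2^(−ℓᵢ) = 1/128 + 32/128 + 4/128 + 16/128 + 8/128 + 16/128 + 16/128 + 16/128 = 109/128 = 0.8515625.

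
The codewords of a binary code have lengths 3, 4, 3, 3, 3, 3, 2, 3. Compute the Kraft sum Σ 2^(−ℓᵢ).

With common denominator 2^4 = 16: Σ 2^(−ℓᵢ) = 2/16 + 1/16 + 2/16 + 2/16 + 2/16 + 2/16 + 4/16 + 2/16 = 17/16 = 1.0625.

1.0625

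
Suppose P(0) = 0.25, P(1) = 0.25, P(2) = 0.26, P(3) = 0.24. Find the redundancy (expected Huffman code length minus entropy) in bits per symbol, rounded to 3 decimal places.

Entropy H = −Σ p log₂ p ≈ 1.9994 bits.
Huffman merges: 6/25+1/4→49/100; 1/4+13/50→51/100; 49/100+51/100→1. L = 2 ≈ 2.0000.
L − H = 2.0000 − 1.9994 = 0.001 bits.

0.001 bits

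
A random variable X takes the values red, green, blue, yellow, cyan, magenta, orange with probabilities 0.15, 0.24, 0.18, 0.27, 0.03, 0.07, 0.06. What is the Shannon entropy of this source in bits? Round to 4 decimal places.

H = −Σ pᵢ log₂ pᵢ.
−0.15·log₂(0.15) = 0.4105
−0.24·log₂(0.24) = 0.4941
−0.18·log₂(0.18) = 0.4453
−0.27·log₂(0.27) = 0.5100
−0.03·log₂(0.03) = 0.1518
−0.07·log₂(0.07) = 0.2686
−0.06·log₂(0.06) = 0.2435
Sum ≈ 2.5239 → 2.5239 bits.

2.5239 bits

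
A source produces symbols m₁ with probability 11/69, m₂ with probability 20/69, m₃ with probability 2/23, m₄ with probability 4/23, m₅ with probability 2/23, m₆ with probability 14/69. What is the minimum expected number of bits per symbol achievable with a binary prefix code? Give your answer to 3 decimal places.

2.507 bits/symbol

Repeatedly combine the two least-probable nodes; the expected code length is the sum of the merged weights.
merge 2/23 + 2/23 → 4/23
merge 11/69 + 4/23 → 1/3
merge 4/23 + 14/69 → 26/69
merge 20/69 + 1/3 → 43/69
merge 26/69 + 43/69 → 1
L = 4/23 + 1/3 + 26/69 + 43/69 + 1 = 173/69 ≈ 2.507 bits/symbol.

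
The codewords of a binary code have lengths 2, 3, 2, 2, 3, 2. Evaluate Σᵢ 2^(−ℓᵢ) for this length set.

With common denominator 2^3 = 8: Σ 2^(−ℓᵢ) = 2/8 + 1/8 + 2/8 + 2/8 + 1/8 + 2/8 = 10/8 = 1.25.

1.25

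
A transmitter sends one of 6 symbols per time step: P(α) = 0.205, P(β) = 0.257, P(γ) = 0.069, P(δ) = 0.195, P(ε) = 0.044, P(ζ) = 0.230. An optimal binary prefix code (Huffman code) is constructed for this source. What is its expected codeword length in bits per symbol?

2.421 bits/symbol

Repeatedly combine the two least-probable nodes; the expected code length is the sum of the merged weights.
merge 11/250 + 69/1000 → 113/1000
merge 113/1000 + 39/200 → 77/250
merge 41/200 + 23/100 → 87/200
merge 257/1000 + 77/250 → 113/200
merge 87/200 + 113/200 → 1
L = 113/1000 + 77/250 + 87/200 + 113/200 + 1 = 2421/1000 = 2.421 bits/symbol.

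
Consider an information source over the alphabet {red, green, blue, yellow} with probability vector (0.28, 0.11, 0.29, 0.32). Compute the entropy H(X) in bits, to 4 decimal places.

1.9084 bits

H = −Σ pᵢ log₂ pᵢ.
−0.28·log₂(0.28) = 0.5142
−0.11·log₂(0.11) = 0.3503
−0.29·log₂(0.29) = 0.5179
−0.32·log₂(0.32) = 0.5260
Sum ≈ 1.9084 → 1.9084 bits.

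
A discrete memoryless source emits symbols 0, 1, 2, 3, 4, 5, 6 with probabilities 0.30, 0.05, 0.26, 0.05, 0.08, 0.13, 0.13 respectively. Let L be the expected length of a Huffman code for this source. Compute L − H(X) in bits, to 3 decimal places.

Entropy H = −Σ p log₂ p ≈ 2.5154 bits.
Huffman merges: 1/20+1/20→1/10; 2/25+1/10→9/50; 13/100+13/100→13/50; 9/50+13/50→11/25; 13/50+3/10→14/25; 11/25+14/25→1. L = 127/50 ≈ 2.5400.
L − H = 2.5400 − 2.5154 = 0.025 bits.

0.025 bits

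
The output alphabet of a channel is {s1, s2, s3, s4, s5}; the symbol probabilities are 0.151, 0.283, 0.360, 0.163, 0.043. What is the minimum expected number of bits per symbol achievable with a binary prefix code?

Repeatedly combine the two least-probable nodes; the expected code length is the sum of the merged weights.
merge 43/1000 + 151/1000 → 97/500
merge 163/1000 + 97/500 → 357/1000
merge 283/1000 + 357/1000 → 16/25
merge 9/25 + 16/25 → 1
L = 97/500 + 357/1000 + 16/25 + 1 = 2191/1000 = 2.191 bits/symbol.

2.191 bits/symbol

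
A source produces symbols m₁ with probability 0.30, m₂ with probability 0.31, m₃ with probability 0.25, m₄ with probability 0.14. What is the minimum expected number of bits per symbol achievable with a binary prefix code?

Repeatedly combine the two least-probable nodes; the expected code length is the sum of the merged weights.
merge 7/50 + 1/4 → 39/100
merge 3/10 + 31/100 → 61/100
merge 39/100 + 61/100 → 1
L = 39/100 + 61/100 + 1 = 2 bits/symbol.

2 bits/symbol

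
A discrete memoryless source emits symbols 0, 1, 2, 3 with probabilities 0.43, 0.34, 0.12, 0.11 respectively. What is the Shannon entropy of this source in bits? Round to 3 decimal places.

1.770 bits

H = −Σ pᵢ log₂ pᵢ.
−0.43·log₂(0.43) = 0.5236
−0.34·log₂(0.34) = 0.5292
−0.12·log₂(0.12) = 0.3671
−0.11·log₂(0.11) = 0.3503
Sum ≈ 1.7701 → 1.770 bits.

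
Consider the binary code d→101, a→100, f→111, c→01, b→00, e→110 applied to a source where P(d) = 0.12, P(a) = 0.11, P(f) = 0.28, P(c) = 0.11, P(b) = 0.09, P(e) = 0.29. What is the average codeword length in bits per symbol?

2.8 bits/symbol

L̄ = Σ pᵢ·ℓᵢ = 0.12·3 + 0.11·3 + 0.28·3 + 0.11·2 + 0.09·2 + 0.29·3 = 2.8 bits/symbol.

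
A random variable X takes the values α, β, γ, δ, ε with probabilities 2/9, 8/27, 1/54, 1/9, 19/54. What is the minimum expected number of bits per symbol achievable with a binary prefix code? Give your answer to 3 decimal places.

Repeatedly combine the two least-probable nodes; the expected code length is the sum of the merged weights.
merge 1/54 + 1/9 → 7/54
merge 7/54 + 2/9 → 19/54
merge 8/27 + 19/54 → 35/54
merge 19/54 + 35/54 → 1
L = 7/54 + 19/54 + 35/54 + 1 = 115/54 ≈ 2.130 bits/symbol.

2.130 bits/symbol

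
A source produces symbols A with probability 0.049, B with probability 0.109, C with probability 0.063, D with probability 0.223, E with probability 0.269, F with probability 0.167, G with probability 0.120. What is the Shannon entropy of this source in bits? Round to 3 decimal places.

2.604 bits

H = −Σ pᵢ log₂ pᵢ.
−0.049·log₂(0.049) = 0.2132
−0.109·log₂(0.109) = 0.3485
−0.063·log₂(0.063) = 0.2513
−0.223·log₂(0.223) = 0.4828
−0.269·log₂(0.269) = 0.5096
−0.167·log₂(0.167) = 0.4312
−0.120·log₂(0.120) = 0.3671
Sum ≈ 2.6036 → 2.604 bits.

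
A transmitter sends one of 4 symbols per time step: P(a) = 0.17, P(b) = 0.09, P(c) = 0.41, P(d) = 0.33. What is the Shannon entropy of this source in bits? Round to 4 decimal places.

H = −Σ pᵢ log₂ pᵢ.
−0.17·log₂(0.17) = 0.4346
−0.09·log₂(0.09) = 0.3127
−0.41·log₂(0.41) = 0.5274
−0.33·log₂(0.33) = 0.5278
Sum ≈ 1.8024 → 1.8024 bits.

1.8024 bits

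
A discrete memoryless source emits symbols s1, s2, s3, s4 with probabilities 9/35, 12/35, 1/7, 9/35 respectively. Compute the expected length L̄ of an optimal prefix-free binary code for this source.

2 bits/symbol

Repeatedly combine the two least-probable nodes; the expected code length is the sum of the merged weights.
merge 1/7 + 9/35 → 2/5
merge 9/35 + 12/35 → 3/5
merge 2/5 + 3/5 → 1
L = 2/5 + 3/5 + 1 = 2 bits/symbol.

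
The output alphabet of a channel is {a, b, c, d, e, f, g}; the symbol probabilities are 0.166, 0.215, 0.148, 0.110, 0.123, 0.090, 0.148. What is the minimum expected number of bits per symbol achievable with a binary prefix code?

Repeatedly combine the two least-probable nodes; the expected code length is the sum of the merged weights.
merge 9/100 + 11/100 → 1/5
merge 123/1000 + 37/250 → 271/1000
merge 37/250 + 83/500 → 157/500
merge 1/5 + 43/200 → 83/200
merge 271/1000 + 157/500 → 117/200
merge 83/200 + 117/200 → 1
L = 1/5 + 271/1000 + 157/500 + 83/200 + 117/200 + 1 = 557/200 = 2.785 bits/symbol.

2.785 bits/symbol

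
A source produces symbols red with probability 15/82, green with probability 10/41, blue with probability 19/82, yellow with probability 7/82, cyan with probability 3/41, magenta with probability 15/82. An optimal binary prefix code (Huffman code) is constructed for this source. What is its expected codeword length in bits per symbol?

2.5 bits/symbol

Repeatedly combine the two least-probable nodes; the expected code length is the sum of the merged weights.
merge 3/41 + 7/82 → 13/82
merge 13/82 + 15/82 → 14/41
merge 15/82 + 19/82 → 17/41
merge 10/41 + 14/41 → 24/41
merge 17/41 + 24/41 → 1
L = 13/82 + 14/41 + 17/41 + 24/41 + 1 = 5/2 = 2.5 bits/symbol.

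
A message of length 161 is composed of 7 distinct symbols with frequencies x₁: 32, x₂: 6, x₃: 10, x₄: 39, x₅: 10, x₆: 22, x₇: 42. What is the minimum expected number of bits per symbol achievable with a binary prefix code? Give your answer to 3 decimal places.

Probabilities are the counts divided by 161.
Repeatedly combine the two least-probable nodes; the expected code length is the sum of the merged weights.
merge 6/161 + 10/161 → 16/161
merge 10/161 + 16/161 → 26/161
merge 22/161 + 26/161 → 48/161
merge 32/161 + 39/161 → 71/161
merge 6/23 + 48/161 → 90/161
merge 71/161 + 90/161 → 1
L = 16/161 + 26/161 + 48/161 + 71/161 + 90/161 + 1 = 412/161 ≈ 2.559 bits/symbol.

2.559 bits/symbol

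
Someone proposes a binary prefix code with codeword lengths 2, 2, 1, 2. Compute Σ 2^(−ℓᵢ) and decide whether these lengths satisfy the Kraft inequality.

With common denominator 2^2 = 4: Σ 2^(−ℓᵢ) = 1/4 + 1/4 + 2/4 + 1/4 = 5/4 = 1.25.
Kraft's inequality requires Σ ≤ 1; here Σ = 1.25 > 1, so no such prefix code exists.

1.25; no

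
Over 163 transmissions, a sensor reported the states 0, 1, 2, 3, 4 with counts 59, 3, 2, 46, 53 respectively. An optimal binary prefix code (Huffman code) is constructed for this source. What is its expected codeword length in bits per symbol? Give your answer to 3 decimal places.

Probabilities are the counts divided by 163.
Repeatedly combine the two least-probable nodes; the expected code length is the sum of the merged weights.
merge 2/163 + 3/163 → 5/163
merge 5/163 + 46/163 → 51/163
merge 51/163 + 53/163 → 104/163
merge 59/163 + 104/163 → 1
L = 5/163 + 51/163 + 104/163 + 1 = 323/163 ≈ 1.982 bits/symbol.

1.982 bits/symbol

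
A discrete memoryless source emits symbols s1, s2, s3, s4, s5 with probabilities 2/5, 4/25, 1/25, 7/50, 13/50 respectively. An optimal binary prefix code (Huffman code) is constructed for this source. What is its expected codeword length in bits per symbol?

Repeatedly combine the two least-probable nodes; the expected code length is the sum of the merged weights.
merge 1/25 + 7/50 → 9/50
merge 4/25 + 9/50 → 17/50
merge 13/50 + 17/50 → 3/5
merge 2/5 + 3/5 → 1
L = 9/50 + 17/50 + 3/5 + 1 = 53/25 = 2.12 bits/symbol.

2.12 bits/symbol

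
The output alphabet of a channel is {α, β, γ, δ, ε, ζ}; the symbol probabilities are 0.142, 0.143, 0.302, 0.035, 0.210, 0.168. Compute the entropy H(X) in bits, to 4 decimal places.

H = −Σ pᵢ log₂ pᵢ.
−0.142·log₂(0.142) = 0.3999
−0.143·log₂(0.143) = 0.4012
−0.302·log₂(0.302) = 0.5217
−0.035·log₂(0.035) = 0.1693
−0.210·log₂(0.210) = 0.4728
−0.168·log₂(0.168) = 0.4323
Sum ≈ 2.3972 → 2.3972 bits.

2.3972 bits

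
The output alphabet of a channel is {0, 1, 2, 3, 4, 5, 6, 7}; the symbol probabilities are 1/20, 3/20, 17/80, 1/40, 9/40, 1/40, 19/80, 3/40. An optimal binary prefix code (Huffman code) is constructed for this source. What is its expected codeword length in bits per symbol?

2.65 bits/symbol

Repeatedly combine the two least-probable nodes; the expected code length is the sum of the merged weights.
merge 1/40 + 1/40 → 1/20
merge 1/20 + 1/20 → 1/10
merge 3/40 + 1/10 → 7/40
merge 3/20 + 7/40 → 13/40
merge 17/80 + 9/40 → 7/16
merge 19/80 + 13/40 → 9/16
merge 7/16 + 9/16 → 1
L = 1/20 + 1/10 + 7/40 + 13/40 + 7/16 + 9/16 + 1 = 53/20 = 2.65 bits/symbol.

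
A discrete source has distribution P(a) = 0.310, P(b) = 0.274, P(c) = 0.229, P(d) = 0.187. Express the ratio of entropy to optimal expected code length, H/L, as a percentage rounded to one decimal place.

Entropy H = −Σ p log₂ p ≈ 1.9749 bits.
Huffman merges: 187/1000+229/1000→52/125; 137/500+31/100→73/125; 52/125+73/125→1. L = 2 ≈ 2.0000.
Efficiency = H/L = 1.9749/2.0000 = 98.7%.

98.7%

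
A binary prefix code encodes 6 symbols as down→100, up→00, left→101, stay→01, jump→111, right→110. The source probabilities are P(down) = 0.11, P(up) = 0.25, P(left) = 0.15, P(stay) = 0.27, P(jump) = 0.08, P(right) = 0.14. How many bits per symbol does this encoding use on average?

L̄ = Σ pᵢ·ℓᵢ = 0.11·3 + 0.25·2 + 0.15·3 + 0.27·2 + 0.08·3 + 0.14·3 = 2.48 bits/symbol.

2.48 bits/symbol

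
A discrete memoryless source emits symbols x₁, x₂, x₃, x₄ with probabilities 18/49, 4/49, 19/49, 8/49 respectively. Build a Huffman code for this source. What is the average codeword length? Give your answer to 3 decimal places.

1.857 bits/symbol

Repeatedly combine the two least-probable nodes; the expected code length is the sum of the merged weights.
merge 4/49 + 8/49 → 12/49
merge 12/49 + 18/49 → 30/49
merge 19/49 + 30/49 → 1
L = 12/49 + 30/49 + 1 = 13/7 ≈ 1.857 bits/symbol.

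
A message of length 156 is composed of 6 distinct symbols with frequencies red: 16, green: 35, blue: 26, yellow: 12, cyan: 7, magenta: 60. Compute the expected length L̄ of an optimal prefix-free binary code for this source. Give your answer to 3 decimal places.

2.346 bits/symbol

Probabilities are the counts divided by 156.
Repeatedly combine the two least-probable nodes; the expected code length is the sum of the merged weights.
merge 7/156 + 1/13 → 19/156
merge 4/39 + 19/156 → 35/156
merge 1/6 + 35/156 → 61/156
merge 35/156 + 5/13 → 95/156
merge 61/156 + 95/156 → 1
L = 19/156 + 35/156 + 61/156 + 95/156 + 1 = 61/26 ≈ 2.346 bits/symbol.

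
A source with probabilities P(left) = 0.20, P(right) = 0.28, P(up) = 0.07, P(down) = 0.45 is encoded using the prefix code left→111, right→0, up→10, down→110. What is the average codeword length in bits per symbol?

L̄ = Σ pᵢ·ℓᵢ = 0.20·3 + 0.28·1 + 0.07·2 + 0.45·3 = 2.37 bits/symbol.

2.37 bits/symbol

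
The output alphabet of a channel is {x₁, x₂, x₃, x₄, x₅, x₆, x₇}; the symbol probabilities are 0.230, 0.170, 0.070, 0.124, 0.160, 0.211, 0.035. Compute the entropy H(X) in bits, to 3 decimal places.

H = −Σ pᵢ log₂ pᵢ.
−0.230·log₂(0.230) = 0.4877
−0.170·log₂(0.170) = 0.4346
−0.070·log₂(0.070) = 0.2686
−0.124·log₂(0.124) = 0.3734
−0.160·log₂(0.160) = 0.4230
−0.211·log₂(0.211) = 0.4736
−0.035·log₂(0.035) = 0.1693
Sum ≈ 2.6302 → 2.630 bits.

2.630 bits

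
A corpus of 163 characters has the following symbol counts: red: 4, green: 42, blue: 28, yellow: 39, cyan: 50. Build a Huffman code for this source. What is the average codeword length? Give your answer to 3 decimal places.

2.196 bits/symbol

Probabilities are the counts divided by 163.
Repeatedly combine the two least-probable nodes; the expected code length is the sum of the merged weights.
merge 4/163 + 28/163 → 32/163
merge 32/163 + 39/163 → 71/163
merge 42/163 + 50/163 → 92/163
merge 71/163 + 92/163 → 1
L = 32/163 + 71/163 + 92/163 + 1 = 358/163 ≈ 2.196 bits/symbol.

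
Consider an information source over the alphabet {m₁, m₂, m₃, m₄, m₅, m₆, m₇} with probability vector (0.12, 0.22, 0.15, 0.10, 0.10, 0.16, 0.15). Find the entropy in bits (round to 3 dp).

H = −Σ pᵢ log₂ pᵢ.
−0.12·log₂(0.12) = 0.3671
−0.22·log₂(0.22) = 0.4806
−0.15·log₂(0.15) = 0.4105
−0.10·log₂(0.10) = 0.3322
−0.10·log₂(0.10) = 0.3322
−0.16·log₂(0.16) = 0.4230
−0.15·log₂(0.15) = 0.4105
Sum ≈ 2.7561 → 2.756 bits.

2.756 bits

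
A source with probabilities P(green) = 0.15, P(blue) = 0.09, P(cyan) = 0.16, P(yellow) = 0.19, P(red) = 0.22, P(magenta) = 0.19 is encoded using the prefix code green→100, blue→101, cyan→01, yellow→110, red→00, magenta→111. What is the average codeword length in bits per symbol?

L̄ = Σ pᵢ·ℓᵢ = 0.15·3 + 0.09·3 + 0.16·2 + 0.19·3 + 0.22·2 + 0.19·3 = 2.62 bits/symbol.

2.62 bits/symbol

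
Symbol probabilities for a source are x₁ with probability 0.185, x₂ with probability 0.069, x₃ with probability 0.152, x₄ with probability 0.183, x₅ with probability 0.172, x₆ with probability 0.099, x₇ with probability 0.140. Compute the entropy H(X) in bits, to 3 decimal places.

2.742 bits

H = −Σ pᵢ log₂ pᵢ.
−0.185·log₂(0.185) = 0.4504
−0.069·log₂(0.069) = 0.2662
−0.152·log₂(0.152) = 0.4131
−0.183·log₂(0.183) = 0.4484
−0.172·log₂(0.172) = 0.4368
−0.099·log₂(0.099) = 0.3303
−0.140·log₂(0.140) = 0.3971
Sum ≈ 2.7422 → 2.742 bits.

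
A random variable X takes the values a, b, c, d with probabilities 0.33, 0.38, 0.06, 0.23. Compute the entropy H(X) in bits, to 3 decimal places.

1.789 bits

H = −Σ pᵢ log₂ pᵢ.
−0.33·log₂(0.33) = 0.5278
−0.38·log₂(0.38) = 0.5305
−0.06·log₂(0.06) = 0.2435
−0.23·log₂(0.23) = 0.4877
Sum ≈ 1.7895 → 1.789 bits.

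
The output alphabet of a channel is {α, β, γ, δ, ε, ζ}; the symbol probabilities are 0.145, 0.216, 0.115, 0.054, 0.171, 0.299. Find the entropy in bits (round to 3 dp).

2.424 bits

H = −Σ pᵢ log₂ pᵢ.
−0.145·log₂(0.145) = 0.4040
−0.216·log₂(0.216) = 0.4776
−0.115·log₂(0.115) = 0.3588
−0.054·log₂(0.054) = 0.2274
−0.171·log₂(0.171) = 0.4357
−0.299·log₂(0.299) = 0.5208
Sum ≈ 2.4242 → 2.424 bits.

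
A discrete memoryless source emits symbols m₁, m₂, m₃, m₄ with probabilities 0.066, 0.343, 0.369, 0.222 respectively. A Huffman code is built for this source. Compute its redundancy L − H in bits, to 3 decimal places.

Entropy H = −Σ p log₂ p ≈ 1.8011 bits.
Huffman merges: 33/500+111/500→36/125; 36/125+343/1000→631/1000; 369/1000+631/1000→1. L = 1919/1000 ≈ 1.9190.
L − H = 1.9190 − 1.8011 = 0.118 bits.

0.118 bits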